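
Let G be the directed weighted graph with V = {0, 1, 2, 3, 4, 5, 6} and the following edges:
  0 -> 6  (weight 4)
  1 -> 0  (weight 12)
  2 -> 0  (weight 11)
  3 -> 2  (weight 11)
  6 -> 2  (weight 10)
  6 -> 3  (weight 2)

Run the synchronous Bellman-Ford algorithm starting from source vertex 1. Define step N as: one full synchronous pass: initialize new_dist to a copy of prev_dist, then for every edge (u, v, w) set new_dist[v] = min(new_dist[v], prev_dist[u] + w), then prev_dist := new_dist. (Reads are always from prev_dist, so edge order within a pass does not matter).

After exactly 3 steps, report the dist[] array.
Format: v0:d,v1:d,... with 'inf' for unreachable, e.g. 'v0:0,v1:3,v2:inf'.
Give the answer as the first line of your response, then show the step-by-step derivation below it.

v0:12,v1:0,v2:26,v3:18,v4:inf,v5:inf,v6:16

step 1: dist = v0:12,v1:0,v2:inf,v3:inf,v4:inf,v5:inf,v6:inf
step 2: dist = v0:12,v1:0,v2:inf,v3:inf,v4:inf,v5:inf,v6:16
step 3: dist = v0:12,v1:0,v2:26,v3:18,v4:inf,v5:inf,v6:16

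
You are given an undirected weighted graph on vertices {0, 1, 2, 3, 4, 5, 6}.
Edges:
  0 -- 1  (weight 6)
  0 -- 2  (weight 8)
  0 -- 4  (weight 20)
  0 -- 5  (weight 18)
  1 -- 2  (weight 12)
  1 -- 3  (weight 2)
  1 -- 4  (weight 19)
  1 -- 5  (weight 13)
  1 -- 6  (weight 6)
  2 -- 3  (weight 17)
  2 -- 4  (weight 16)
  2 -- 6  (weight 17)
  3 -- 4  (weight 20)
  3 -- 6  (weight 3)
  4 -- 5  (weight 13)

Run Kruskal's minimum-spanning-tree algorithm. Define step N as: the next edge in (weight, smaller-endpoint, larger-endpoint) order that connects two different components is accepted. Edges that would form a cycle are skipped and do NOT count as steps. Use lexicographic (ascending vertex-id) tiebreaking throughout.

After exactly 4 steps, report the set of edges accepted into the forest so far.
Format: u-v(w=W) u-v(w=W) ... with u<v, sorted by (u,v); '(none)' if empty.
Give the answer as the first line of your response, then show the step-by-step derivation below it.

0-1(w=6) 0-2(w=8) 1-3(w=2) 3-6(w=3)

step 1: add edge 1-3 (w=2); MST = {1-3(w=2)}
step 2: add edge 3-6 (w=3); MST = {1-3(w=2) 3-6(w=3)}
step 3: add edge 0-1 (w=6); MST = {0-1(w=6) 1-3(w=2) 3-6(w=3)}
step 4: add edge 0-2 (w=8); MST = {0-1(w=6) 0-2(w=8) 1-3(w=2) 3-6(w=3)}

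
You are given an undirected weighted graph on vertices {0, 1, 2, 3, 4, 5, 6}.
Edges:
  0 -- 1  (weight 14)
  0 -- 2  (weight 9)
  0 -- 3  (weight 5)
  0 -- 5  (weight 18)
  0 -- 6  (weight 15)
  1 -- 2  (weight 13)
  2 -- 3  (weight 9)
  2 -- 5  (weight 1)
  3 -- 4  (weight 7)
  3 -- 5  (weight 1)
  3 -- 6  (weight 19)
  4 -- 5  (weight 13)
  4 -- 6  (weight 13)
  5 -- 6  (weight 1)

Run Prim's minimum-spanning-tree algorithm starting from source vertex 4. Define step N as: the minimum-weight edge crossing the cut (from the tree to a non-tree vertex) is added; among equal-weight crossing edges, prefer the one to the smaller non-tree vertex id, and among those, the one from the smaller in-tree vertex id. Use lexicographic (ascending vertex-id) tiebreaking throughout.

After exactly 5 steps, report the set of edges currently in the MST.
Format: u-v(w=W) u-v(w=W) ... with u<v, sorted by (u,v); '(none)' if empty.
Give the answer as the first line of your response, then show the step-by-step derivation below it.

0-3(w=5) 2-5(w=1) 3-4(w=7) 3-5(w=1) 5-6(w=1)

step 1: add edge 3-4 (w=7); MST = {3-4(w=7)}
step 2: add edge 3-5 (w=1); MST = {3-4(w=7) 3-5(w=1)}
step 3: add edge 2-5 (w=1); MST = {2-5(w=1) 3-4(w=7) 3-5(w=1)}
step 4: add edge 5-6 (w=1); MST = {2-5(w=1) 3-4(w=7) 3-5(w=1) 5-6(w=1)}
step 5: add edge 0-3 (w=5); MST = {0-3(w=5) 2-5(w=1) 3-4(w=7) 3-5(w=1) 5-6(w=1)}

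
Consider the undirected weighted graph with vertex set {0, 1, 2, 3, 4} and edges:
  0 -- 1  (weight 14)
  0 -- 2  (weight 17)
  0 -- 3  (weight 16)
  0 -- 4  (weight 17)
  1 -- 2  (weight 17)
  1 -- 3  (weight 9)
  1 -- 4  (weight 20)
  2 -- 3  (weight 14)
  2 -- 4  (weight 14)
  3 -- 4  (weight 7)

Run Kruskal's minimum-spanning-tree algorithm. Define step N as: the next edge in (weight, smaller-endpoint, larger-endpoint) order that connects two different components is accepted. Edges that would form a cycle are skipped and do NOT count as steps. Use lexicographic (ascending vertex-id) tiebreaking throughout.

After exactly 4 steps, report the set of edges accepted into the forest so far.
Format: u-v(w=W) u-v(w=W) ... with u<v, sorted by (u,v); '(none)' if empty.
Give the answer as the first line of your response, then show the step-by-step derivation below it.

0-1(w=14) 1-3(w=9) 2-3(w=14) 3-4(w=7)

step 1: add edge 3-4 (w=7); MST = {3-4(w=7)}
step 2: add edge 1-3 (w=9); MST = {1-3(w=9) 3-4(w=7)}
step 3: add edge 0-1 (w=14); MST = {0-1(w=14) 1-3(w=9) 3-4(w=7)}
step 4: add edge 2-3 (w=14); MST = {0-1(w=14) 1-3(w=9) 2-3(w=14) 3-4(w=7)}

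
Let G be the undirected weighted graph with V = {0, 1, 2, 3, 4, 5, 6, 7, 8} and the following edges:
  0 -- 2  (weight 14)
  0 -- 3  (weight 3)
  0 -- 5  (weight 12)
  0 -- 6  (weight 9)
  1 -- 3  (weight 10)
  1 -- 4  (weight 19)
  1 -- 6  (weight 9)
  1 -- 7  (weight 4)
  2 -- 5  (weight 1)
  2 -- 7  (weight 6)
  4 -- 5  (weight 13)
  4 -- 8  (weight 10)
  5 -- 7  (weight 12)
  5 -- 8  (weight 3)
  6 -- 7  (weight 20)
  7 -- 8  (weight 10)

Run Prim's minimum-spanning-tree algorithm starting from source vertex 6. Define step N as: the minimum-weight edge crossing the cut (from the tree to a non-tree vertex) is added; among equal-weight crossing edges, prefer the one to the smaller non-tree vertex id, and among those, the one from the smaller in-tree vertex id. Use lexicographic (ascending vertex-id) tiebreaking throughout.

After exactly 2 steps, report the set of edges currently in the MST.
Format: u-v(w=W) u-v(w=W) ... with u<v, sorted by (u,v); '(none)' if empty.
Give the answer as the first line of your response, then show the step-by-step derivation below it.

0-3(w=3) 0-6(w=9)

step 1: add edge 0-6 (w=9); MST = {0-6(w=9)}
step 2: add edge 0-3 (w=3); MST = {0-3(w=3) 0-6(w=9)}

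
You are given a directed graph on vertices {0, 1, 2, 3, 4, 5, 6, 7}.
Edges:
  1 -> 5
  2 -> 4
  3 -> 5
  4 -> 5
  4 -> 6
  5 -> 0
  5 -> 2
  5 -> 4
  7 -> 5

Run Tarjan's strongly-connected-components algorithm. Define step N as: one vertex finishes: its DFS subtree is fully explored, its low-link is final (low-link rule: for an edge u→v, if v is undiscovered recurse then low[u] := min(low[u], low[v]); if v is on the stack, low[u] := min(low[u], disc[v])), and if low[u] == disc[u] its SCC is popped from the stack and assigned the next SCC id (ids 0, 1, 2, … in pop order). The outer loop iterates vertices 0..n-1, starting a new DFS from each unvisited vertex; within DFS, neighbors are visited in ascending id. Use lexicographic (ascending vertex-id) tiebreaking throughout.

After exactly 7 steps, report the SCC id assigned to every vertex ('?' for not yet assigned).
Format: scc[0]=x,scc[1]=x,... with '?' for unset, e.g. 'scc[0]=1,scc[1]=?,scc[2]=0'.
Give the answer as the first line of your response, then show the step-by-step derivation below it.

scc[0]=0,scc[1]=3,scc[2]=2,scc[3]=4,scc[4]=2,scc[5]=2,scc[6]=1,scc[7]=?

step 1: low=(low[0]=0,low[1]=?,low[2]=?,low[3]=?,low[4]=?,low[5]=?,low[6]=?,low[7]=?); scc=(scc[0]=0,scc[1]=?,scc[2]=?,scc[3]=?,scc[4]=?,scc[5]=?,scc[6]=?,scc[7]=?)
step 2: low=(low[0]=0,low[1]=1,low[2]=3,low[3]=?,low[4]=2,low[5]=2,low[6]=5,low[7]=?); scc=(scc[0]=0,scc[1]=?,scc[2]=?,scc[3]=?,scc[4]=?,scc[5]=?,scc[6]=1,scc[7]=?)
step 3: low=(low[0]=0,low[1]=1,low[2]=3,low[3]=?,low[4]=2,low[5]=2,low[6]=5,low[7]=?); scc=(scc[0]=0,scc[1]=?,scc[2]=?,scc[3]=?,scc[4]=?,scc[5]=?,scc[6]=1,scc[7]=?)
step 4: low=(low[0]=0,low[1]=1,low[2]=2,low[3]=?,low[4]=2,low[5]=2,low[6]=5,low[7]=?); scc=(scc[0]=0,scc[1]=?,scc[2]=?,scc[3]=?,scc[4]=?,scc[5]=?,scc[6]=1,scc[7]=?)
step 5: low=(low[0]=0,low[1]=1,low[2]=2,low[3]=?,low[4]=2,low[5]=2,low[6]=5,low[7]=?); scc=(scc[0]=0,scc[1]=?,scc[2]=2,scc[3]=?,scc[4]=2,scc[5]=2,scc[6]=1,scc[7]=?)
step 6: low=(low[0]=0,low[1]=1,low[2]=2,low[3]=?,low[4]=2,low[5]=2,low[6]=5,low[7]=?); scc=(scc[0]=0,scc[1]=3,scc[2]=2,scc[3]=?,scc[4]=2,scc[5]=2,scc[6]=1,scc[7]=?)
step 7: low=(low[0]=0,low[1]=1,low[2]=2,low[3]=6,low[4]=2,low[5]=2,low[6]=5,low[7]=?); scc=(scc[0]=0,scc[1]=3,scc[2]=2,scc[3]=4,scc[4]=2,scc[5]=2,scc[6]=1,scc[7]=?)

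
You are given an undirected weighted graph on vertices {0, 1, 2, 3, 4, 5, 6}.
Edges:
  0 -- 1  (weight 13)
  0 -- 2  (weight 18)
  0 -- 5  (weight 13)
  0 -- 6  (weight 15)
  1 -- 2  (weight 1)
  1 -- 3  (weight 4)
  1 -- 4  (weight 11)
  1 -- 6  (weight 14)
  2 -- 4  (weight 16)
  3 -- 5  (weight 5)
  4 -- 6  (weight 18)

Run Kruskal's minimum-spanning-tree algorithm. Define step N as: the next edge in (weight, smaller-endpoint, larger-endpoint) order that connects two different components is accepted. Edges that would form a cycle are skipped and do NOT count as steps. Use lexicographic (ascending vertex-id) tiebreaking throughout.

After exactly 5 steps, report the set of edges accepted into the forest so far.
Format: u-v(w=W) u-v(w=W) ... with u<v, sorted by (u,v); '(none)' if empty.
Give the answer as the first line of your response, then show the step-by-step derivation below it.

0-1(w=13) 1-2(w=1) 1-3(w=4) 1-4(w=11) 3-5(w=5)

step 1: add edge 1-2 (w=1); MST = {1-2(w=1)}
step 2: add edge 1-3 (w=4); MST = {1-2(w=1) 1-3(w=4)}
step 3: add edge 3-5 (w=5); MST = {1-2(w=1) 1-3(w=4) 3-5(w=5)}
step 4: add edge 1-4 (w=11); MST = {1-2(w=1) 1-3(w=4) 1-4(w=11) 3-5(w=5)}
step 5: add edge 0-1 (w=13); MST = {0-1(w=13) 1-2(w=1) 1-3(w=4) 1-4(w=11) 3-5(w=5)}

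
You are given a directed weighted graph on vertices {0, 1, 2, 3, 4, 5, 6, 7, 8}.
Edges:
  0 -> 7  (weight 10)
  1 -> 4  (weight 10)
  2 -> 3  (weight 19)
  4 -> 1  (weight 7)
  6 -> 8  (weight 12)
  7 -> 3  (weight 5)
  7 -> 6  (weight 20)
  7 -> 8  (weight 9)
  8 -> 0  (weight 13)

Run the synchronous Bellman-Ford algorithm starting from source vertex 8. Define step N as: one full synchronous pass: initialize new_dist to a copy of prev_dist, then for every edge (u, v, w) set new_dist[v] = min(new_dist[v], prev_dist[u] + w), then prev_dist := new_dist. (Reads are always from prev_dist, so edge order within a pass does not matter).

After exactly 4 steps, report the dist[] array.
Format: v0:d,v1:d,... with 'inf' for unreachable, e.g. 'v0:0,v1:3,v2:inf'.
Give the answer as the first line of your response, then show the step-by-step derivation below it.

v0:13,v1:inf,v2:inf,v3:28,v4:inf,v5:inf,v6:43,v7:23,v8:0

step 1: dist = v0:13,v1:inf,v2:inf,v3:inf,v4:inf,v5:inf,v6:inf,v7:inf,v8:0
step 2: dist = v0:13,v1:inf,v2:inf,v3:inf,v4:inf,v5:inf,v6:inf,v7:23,v8:0
step 3: dist = v0:13,v1:inf,v2:inf,v3:28,v4:inf,v5:inf,v6:43,v7:23,v8:0
step 4: dist = v0:13,v1:inf,v2:inf,v3:28,v4:inf,v5:inf,v6:43,v7:23,v8:0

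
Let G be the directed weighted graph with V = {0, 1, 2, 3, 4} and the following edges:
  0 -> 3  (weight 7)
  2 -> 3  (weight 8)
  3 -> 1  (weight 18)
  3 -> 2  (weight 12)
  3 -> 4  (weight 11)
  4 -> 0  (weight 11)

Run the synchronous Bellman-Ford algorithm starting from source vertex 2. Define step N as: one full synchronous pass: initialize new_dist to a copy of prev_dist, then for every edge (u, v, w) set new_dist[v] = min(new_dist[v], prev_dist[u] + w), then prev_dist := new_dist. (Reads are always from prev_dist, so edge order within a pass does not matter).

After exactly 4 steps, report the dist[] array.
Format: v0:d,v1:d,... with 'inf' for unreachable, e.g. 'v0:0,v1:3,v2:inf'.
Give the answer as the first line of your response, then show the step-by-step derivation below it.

v0:30,v1:26,v2:0,v3:8,v4:19

step 1: dist = v0:inf,v1:inf,v2:0,v3:8,v4:inf
step 2: dist = v0:inf,v1:26,v2:0,v3:8,v4:19
step 3: dist = v0:30,v1:26,v2:0,v3:8,v4:19
step 4: dist = v0:30,v1:26,v2:0,v3:8,v4:19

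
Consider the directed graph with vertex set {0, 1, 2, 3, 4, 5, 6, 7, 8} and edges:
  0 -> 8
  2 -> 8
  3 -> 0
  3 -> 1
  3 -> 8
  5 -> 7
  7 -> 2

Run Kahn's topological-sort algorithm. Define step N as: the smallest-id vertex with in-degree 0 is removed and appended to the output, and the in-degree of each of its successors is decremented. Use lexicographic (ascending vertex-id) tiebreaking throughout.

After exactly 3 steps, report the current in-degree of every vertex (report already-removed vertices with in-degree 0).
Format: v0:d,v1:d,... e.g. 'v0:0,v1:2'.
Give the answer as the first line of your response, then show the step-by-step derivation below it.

v0:0,v1:0,v2:1,v3:0,v4:0,v5:0,v6:0,v7:1,v8:1

step 1: output 3; order=[3]; indeg=(0,0,1,0,0,0,0,1,2)
step 2: output 0; order=[3,0]; indeg=(0,0,1,0,0,0,0,1,1)
step 3: output 1; order=[3,0,1]; indeg=(0,0,1,0,0,0,0,1,1)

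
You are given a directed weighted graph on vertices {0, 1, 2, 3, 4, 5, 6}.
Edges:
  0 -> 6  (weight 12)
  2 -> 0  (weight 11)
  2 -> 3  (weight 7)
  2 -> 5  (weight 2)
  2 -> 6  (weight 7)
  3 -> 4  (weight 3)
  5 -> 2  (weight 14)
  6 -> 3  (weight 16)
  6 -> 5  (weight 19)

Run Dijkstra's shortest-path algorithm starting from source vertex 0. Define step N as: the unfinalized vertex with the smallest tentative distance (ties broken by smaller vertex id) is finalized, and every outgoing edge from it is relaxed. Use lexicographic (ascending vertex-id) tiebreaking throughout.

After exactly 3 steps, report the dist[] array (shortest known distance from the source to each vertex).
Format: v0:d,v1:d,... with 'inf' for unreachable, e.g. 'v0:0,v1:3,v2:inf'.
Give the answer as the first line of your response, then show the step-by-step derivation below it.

v0:0,v1:inf,v2:inf,v3:28,v4:31,v5:31,v6:12

step 1: dist = v0:0,v1:inf,v2:inf,v3:inf,v4:inf,v5:inf,v6:12
step 2: dist = v0:0,v1:inf,v2:inf,v3:28,v4:inf,v5:31,v6:12
step 3: dist = v0:0,v1:inf,v2:inf,v3:28,v4:31,v5:31,v6:12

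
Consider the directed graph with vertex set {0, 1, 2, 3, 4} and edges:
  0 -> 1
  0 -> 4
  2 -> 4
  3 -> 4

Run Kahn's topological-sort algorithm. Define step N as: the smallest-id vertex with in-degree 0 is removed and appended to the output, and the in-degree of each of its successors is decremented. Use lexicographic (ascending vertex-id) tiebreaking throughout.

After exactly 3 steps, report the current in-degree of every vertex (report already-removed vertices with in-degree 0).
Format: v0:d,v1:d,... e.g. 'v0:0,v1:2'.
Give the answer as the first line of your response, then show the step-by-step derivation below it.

v0:0,v1:0,v2:0,v3:0,v4:1

step 1: output 0; order=[0]; indeg=(0,0,0,0,2)
step 2: output 1; order=[0,1]; indeg=(0,0,0,0,2)
step 3: output 2; order=[0,1,2]; indeg=(0,0,0,0,1)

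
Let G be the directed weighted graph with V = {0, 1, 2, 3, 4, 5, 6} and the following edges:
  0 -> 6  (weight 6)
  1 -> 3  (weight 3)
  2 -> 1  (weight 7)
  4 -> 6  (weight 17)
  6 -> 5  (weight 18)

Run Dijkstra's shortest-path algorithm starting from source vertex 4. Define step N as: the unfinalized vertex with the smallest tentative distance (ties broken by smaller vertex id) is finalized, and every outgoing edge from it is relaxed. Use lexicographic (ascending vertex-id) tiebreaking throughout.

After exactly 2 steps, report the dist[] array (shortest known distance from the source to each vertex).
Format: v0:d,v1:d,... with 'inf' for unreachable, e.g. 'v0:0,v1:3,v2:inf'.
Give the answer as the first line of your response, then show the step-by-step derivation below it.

v0:inf,v1:inf,v2:inf,v3:inf,v4:0,v5:35,v6:17

step 1: dist = v0:inf,v1:inf,v2:inf,v3:inf,v4:0,v5:inf,v6:17
step 2: dist = v0:inf,v1:inf,v2:inf,v3:inf,v4:0,v5:35,v6:17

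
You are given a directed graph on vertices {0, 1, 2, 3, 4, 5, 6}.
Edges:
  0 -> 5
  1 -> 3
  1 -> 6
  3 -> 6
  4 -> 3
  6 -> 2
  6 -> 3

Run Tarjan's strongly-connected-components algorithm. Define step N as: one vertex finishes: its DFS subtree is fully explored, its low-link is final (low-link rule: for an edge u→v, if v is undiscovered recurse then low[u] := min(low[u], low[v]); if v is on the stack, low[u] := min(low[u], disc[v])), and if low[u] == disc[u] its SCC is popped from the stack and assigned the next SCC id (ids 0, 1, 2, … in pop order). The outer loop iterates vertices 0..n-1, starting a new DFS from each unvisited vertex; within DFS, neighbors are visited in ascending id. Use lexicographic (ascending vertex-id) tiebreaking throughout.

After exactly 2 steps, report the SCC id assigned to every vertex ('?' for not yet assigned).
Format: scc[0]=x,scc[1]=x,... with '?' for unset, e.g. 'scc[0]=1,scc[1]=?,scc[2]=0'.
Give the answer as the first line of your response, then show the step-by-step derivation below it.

scc[0]=1,scc[1]=?,scc[2]=?,scc[3]=?,scc[4]=?,scc[5]=0,scc[6]=?

step 1: low=(low[0]=0,low[1]=?,low[2]=?,low[3]=?,low[4]=?,low[5]=1,low[6]=?); scc=(scc[0]=?,scc[1]=?,scc[2]=?,scc[3]=?,scc[4]=?,scc[5]=0,scc[6]=?)
step 2: low=(low[0]=0,low[1]=?,low[2]=?,low[3]=?,low[4]=?,low[5]=1,low[6]=?); scc=(scc[0]=1,scc[1]=?,scc[2]=?,scc[3]=?,scc[4]=?,scc[5]=0,scc[6]=?)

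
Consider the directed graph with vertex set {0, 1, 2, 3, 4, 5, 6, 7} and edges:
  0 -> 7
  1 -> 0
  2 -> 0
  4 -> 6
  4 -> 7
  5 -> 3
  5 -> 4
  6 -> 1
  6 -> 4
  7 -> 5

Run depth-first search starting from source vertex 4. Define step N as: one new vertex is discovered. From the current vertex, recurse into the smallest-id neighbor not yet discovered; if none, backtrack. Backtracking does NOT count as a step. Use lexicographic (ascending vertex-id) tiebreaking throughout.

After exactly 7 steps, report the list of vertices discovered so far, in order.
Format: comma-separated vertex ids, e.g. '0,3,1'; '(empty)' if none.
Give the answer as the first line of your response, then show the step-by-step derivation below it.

4,6,1,0,7,5,3

step 1: discover 4; path=4; order=4
step 2: discover 6; path=4>6; order=4,6
step 3: discover 1; path=4>6>1; order=4,6,1
step 4: discover 0; path=4>6>1>0; order=4,6,1,0
step 5: discover 7; path=4>6>1>0>7; order=4,6,1,0,7
step 6: discover 5; path=4>6>1>0>7>5; order=4,6,1,0,7,5
step 7: discover 3; path=4>6>1>0>7>5>3; order=4,6,1,0,7,5,3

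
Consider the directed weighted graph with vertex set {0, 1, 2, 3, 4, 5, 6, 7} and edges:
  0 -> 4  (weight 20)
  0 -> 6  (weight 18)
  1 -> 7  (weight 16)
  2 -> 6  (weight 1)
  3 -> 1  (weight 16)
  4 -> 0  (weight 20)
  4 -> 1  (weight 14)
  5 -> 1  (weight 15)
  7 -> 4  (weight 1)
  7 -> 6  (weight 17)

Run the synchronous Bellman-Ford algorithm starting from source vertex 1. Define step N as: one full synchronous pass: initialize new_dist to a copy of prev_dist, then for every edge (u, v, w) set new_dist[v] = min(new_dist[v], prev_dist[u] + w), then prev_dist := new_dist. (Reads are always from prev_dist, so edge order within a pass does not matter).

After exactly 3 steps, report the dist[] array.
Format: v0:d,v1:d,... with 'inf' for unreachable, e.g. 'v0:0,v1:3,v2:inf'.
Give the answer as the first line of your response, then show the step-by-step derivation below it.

v0:37,v1:0,v2:inf,v3:inf,v4:17,v5:inf,v6:33,v7:16

step 1: dist = v0:inf,v1:0,v2:inf,v3:inf,v4:inf,v5:inf,v6:inf,v7:16
step 2: dist = v0:inf,v1:0,v2:inf,v3:inf,v4:17,v5:inf,v6:33,v7:16
step 3: dist = v0:37,v1:0,v2:inf,v3:inf,v4:17,v5:inf,v6:33,v7:16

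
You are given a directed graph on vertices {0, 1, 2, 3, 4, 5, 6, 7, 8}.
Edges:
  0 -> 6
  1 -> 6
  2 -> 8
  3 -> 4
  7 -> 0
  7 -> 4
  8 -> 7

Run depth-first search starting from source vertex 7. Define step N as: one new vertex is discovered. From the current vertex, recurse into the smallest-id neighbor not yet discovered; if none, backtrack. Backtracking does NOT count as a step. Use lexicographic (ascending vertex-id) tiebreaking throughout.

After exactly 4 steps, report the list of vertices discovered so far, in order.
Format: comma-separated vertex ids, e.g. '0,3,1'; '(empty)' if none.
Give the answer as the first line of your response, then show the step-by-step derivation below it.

7,0,6,4

step 1: discover 7; path=7; order=7
step 2: discover 0; path=7>0; order=7,0
step 3: discover 6; path=7>0>6; order=7,0,6
step 4: discover 4; path=7>4; order=7,0,6,4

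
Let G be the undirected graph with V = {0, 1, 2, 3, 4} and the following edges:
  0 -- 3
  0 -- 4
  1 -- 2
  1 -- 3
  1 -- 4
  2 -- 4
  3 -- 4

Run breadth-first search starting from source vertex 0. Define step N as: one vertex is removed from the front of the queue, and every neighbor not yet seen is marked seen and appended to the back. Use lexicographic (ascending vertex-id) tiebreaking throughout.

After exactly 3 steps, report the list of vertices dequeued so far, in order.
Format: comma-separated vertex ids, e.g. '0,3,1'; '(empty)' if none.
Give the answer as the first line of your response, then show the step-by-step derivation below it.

0,3,4

step 1: dequeue 0; queue=[3,4]; order=0
step 2: dequeue 3; queue=[4,1]; order=0,3
step 3: dequeue 4; queue=[1,2]; order=0,3,4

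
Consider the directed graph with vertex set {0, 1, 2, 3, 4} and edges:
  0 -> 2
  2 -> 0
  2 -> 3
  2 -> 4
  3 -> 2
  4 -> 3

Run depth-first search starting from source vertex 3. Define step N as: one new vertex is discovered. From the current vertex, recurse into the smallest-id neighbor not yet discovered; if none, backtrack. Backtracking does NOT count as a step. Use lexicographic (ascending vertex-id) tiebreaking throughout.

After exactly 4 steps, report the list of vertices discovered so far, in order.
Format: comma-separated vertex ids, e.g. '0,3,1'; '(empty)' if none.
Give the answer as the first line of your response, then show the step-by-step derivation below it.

3,2,0,4

step 1: discover 3; path=3; order=3
step 2: discover 2; path=3>2; order=3,2
step 3: discover 0; path=3>2>0; order=3,2,0
step 4: discover 4; path=3>2>4; order=3,2,0,4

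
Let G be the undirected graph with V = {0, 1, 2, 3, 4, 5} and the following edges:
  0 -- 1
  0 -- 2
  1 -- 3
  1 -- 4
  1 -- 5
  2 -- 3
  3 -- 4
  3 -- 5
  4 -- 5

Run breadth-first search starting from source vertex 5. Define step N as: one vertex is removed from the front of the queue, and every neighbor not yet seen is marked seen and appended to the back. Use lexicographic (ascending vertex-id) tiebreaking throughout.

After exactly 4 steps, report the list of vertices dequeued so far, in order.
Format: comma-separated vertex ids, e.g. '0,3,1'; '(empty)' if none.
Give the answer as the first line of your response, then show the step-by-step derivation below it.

5,1,3,4

step 1: dequeue 5; queue=[1,3,4]; order=5
step 2: dequeue 1; queue=[3,4,0]; order=5,1
step 3: dequeue 3; queue=[4,0,2]; order=5,1,3
step 4: dequeue 4; queue=[0,2]; order=5,1,3,4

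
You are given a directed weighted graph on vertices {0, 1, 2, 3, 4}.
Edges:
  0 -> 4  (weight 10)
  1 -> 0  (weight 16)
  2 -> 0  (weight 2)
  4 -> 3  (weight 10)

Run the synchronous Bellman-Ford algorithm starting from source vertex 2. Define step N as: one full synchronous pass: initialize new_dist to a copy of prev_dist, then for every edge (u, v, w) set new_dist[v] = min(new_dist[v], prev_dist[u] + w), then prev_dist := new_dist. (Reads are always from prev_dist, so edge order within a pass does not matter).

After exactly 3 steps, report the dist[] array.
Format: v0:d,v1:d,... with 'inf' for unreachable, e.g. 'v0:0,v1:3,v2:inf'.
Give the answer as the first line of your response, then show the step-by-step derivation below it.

v0:2,v1:inf,v2:0,v3:22,v4:12

step 1: dist = v0:2,v1:inf,v2:0,v3:inf,v4:inf
step 2: dist = v0:2,v1:inf,v2:0,v3:inf,v4:12
step 3: dist = v0:2,v1:inf,v2:0,v3:22,v4:12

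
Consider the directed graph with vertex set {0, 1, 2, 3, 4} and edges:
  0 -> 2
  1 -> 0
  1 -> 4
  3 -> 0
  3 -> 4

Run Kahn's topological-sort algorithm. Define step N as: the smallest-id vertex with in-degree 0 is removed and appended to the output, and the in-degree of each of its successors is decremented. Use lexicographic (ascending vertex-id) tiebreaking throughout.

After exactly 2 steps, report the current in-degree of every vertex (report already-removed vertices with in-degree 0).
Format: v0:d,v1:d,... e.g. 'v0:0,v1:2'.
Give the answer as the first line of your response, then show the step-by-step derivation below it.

v0:0,v1:0,v2:1,v3:0,v4:0

step 1: output 1; order=[1]; indeg=(1,0,1,0,1)
step 2: output 3; order=[1,3]; indeg=(0,0,1,0,0)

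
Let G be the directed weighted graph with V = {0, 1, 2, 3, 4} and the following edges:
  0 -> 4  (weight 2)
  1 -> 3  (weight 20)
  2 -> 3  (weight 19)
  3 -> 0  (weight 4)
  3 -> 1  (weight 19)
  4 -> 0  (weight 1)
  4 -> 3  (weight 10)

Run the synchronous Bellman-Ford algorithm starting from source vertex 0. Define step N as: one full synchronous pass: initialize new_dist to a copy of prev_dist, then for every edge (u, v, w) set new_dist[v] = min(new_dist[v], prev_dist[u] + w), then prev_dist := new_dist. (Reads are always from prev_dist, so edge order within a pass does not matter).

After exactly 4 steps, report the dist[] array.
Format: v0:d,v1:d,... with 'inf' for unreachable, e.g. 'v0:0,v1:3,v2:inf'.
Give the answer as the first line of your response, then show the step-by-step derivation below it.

v0:0,v1:31,v2:inf,v3:12,v4:2

step 1: dist = v0:0,v1:inf,v2:inf,v3:inf,v4:2
step 2: dist = v0:0,v1:inf,v2:inf,v3:12,v4:2
step 3: dist = v0:0,v1:31,v2:inf,v3:12,v4:2
step 4: dist = v0:0,v1:31,v2:inf,v3:12,v4:2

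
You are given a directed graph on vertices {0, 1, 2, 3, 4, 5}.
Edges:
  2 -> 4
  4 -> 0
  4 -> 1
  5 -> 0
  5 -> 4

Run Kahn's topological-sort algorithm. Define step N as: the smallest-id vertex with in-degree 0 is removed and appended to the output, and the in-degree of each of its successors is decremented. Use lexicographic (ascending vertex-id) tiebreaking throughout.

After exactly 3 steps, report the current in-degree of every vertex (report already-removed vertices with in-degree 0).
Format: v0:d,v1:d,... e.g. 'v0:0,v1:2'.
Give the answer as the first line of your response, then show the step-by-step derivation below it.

v0:1,v1:1,v2:0,v3:0,v4:0,v5:0

step 1: output 2; order=[2]; indeg=(2,1,0,0,1,0)
step 2: output 3; order=[2,3]; indeg=(2,1,0,0,1,0)
step 3: output 5; order=[2,3,5]; indeg=(1,1,0,0,0,0)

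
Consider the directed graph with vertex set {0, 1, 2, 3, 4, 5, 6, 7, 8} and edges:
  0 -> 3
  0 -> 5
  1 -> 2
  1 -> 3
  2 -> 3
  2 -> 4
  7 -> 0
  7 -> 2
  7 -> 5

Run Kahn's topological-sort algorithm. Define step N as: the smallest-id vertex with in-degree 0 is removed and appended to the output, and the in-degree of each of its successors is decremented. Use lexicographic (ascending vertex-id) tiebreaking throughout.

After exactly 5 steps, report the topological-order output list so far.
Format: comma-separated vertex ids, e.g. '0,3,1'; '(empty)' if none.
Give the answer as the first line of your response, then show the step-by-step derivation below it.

1,6,7,0,2

step 1: output 1; order=[1]; indeg=(1,0,1,2,1,2,0,0,0)
step 2: output 6; order=[1,6]; indeg=(1,0,1,2,1,2,0,0,0)
step 3: output 7; order=[1,6,7]; indeg=(0,0,0,2,1,1,0,0,0)
step 4: output 0; order=[1,6,7,0]; indeg=(0,0,0,1,1,0,0,0,0)
step 5: output 2; order=[1,6,7,0,2]; indeg=(0,0,0,0,0,0,0,0,0)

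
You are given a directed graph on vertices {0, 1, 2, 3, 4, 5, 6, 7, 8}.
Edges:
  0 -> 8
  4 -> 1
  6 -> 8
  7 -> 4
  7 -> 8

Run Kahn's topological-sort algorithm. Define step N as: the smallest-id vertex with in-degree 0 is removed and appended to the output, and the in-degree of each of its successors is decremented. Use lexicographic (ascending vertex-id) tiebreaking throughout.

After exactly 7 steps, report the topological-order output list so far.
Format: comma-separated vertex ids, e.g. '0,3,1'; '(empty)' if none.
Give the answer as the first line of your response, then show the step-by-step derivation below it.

0,2,3,5,6,7,4

step 1: output 0; order=[0]; indeg=(0,1,0,0,1,0,0,0,2)
step 2: output 2; order=[0,2]; indeg=(0,1,0,0,1,0,0,0,2)
step 3: output 3; order=[0,2,3]; indeg=(0,1,0,0,1,0,0,0,2)
step 4: output 5; order=[0,2,3,5]; indeg=(0,1,0,0,1,0,0,0,2)
step 5: output 6; order=[0,2,3,5,6]; indeg=(0,1,0,0,1,0,0,0,1)
step 6: output 7; order=[0,2,3,5,6,7]; indeg=(0,1,0,0,0,0,0,0,0)
step 7: output 4; order=[0,2,3,5,6,7,4]; indeg=(0,0,0,0,0,0,0,0,0)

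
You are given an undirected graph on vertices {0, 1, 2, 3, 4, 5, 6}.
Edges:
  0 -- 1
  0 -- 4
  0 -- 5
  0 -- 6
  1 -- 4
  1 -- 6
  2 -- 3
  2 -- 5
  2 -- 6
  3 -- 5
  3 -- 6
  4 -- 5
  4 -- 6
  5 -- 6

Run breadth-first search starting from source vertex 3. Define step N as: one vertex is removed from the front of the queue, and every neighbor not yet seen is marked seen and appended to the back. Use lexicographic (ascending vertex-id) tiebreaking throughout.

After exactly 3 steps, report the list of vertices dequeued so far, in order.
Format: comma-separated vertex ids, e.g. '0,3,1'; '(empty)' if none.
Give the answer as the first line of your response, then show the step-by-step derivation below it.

3,2,5

step 1: dequeue 3; queue=[2,5,6]; order=3
step 2: dequeue 2; queue=[5,6]; order=3,2
step 3: dequeue 5; queue=[6,0,4]; order=3,2,5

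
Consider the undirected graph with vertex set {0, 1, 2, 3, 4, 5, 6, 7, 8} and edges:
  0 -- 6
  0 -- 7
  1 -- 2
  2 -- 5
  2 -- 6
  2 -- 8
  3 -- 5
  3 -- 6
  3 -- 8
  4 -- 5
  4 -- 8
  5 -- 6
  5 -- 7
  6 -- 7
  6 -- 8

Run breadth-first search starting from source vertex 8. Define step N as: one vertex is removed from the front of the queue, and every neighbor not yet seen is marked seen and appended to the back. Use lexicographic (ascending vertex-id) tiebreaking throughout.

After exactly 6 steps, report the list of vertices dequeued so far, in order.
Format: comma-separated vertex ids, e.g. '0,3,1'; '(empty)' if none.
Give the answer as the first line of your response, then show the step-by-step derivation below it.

8,2,3,4,6,1

step 1: dequeue 8; queue=[2,3,4,6]; order=8
step 2: dequeue 2; queue=[3,4,6,1,5]; order=8,2
step 3: dequeue 3; queue=[4,6,1,5]; order=8,2,3
step 4: dequeue 4; queue=[6,1,5]; order=8,2,3,4
step 5: dequeue 6; queue=[1,5,0,7]; order=8,2,3,4,6
step 6: dequeue 1; queue=[5,0,7]; order=8,2,3,4,6,1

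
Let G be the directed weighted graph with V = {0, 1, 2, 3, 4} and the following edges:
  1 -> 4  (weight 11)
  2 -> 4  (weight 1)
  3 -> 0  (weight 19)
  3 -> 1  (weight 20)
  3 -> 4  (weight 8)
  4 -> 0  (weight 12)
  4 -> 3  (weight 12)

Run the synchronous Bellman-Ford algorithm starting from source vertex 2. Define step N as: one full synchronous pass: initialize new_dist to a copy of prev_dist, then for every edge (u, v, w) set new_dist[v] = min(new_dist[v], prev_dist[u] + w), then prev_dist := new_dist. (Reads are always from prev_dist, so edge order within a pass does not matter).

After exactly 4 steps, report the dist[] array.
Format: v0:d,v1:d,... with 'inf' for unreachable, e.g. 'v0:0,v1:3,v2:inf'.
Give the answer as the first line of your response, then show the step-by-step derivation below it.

v0:13,v1:33,v2:0,v3:13,v4:1

step 1: dist = v0:inf,v1:inf,v2:0,v3:inf,v4:1
step 2: dist = v0:13,v1:inf,v2:0,v3:13,v4:1
step 3: dist = v0:13,v1:33,v2:0,v3:13,v4:1
step 4: dist = v0:13,v1:33,v2:0,v3:13,v4:1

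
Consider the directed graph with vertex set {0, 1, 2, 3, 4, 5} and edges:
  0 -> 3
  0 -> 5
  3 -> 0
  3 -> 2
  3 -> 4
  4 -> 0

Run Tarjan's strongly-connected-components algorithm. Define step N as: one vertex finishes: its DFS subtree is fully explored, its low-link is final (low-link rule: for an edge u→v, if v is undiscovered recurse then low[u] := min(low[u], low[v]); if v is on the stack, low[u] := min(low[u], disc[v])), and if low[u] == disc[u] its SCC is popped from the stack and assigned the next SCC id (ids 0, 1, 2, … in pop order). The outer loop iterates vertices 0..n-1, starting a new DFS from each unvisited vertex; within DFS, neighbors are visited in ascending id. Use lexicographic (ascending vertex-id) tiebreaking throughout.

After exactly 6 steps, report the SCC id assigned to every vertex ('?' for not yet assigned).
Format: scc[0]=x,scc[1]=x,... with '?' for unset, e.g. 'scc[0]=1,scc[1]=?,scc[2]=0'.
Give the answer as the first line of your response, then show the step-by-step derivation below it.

scc[0]=2,scc[1]=3,scc[2]=0,scc[3]=2,scc[4]=2,scc[5]=1

step 1: low=(low[0]=0,low[1]=?,low[2]=2,low[3]=0,low[4]=?,low[5]=?); scc=(scc[0]=?,scc[1]=?,scc[2]=0,scc[3]=?,scc[4]=?,scc[5]=?)
step 2: low=(low[0]=0,low[1]=?,low[2]=2,low[3]=0,low[4]=0,low[5]=?); scc=(scc[0]=?,scc[1]=?,scc[2]=0,scc[3]=?,scc[4]=?,scc[5]=?)
step 3: low=(low[0]=0,low[1]=?,low[2]=2,low[3]=0,low[4]=0,low[5]=?); scc=(scc[0]=?,scc[1]=?,scc[2]=0,scc[3]=?,scc[4]=?,scc[5]=?)
step 4: low=(low[0]=0,low[1]=?,low[2]=2,low[3]=0,low[4]=0,low[5]=4); scc=(scc[0]=?,scc[1]=?,scc[2]=0,scc[3]=?,scc[4]=?,scc[5]=1)
step 5: low=(low[0]=0,low[1]=?,low[2]=2,low[3]=0,low[4]=0,low[5]=4); scc=(scc[0]=2,scc[1]=?,scc[2]=0,scc[3]=2,scc[4]=2,scc[5]=1)
step 6: low=(low[0]=0,low[1]=5,low[2]=2,low[3]=0,low[4]=0,low[5]=4); scc=(scc[0]=2,scc[1]=3,scc[2]=0,scc[3]=2,scc[4]=2,scc[5]=1)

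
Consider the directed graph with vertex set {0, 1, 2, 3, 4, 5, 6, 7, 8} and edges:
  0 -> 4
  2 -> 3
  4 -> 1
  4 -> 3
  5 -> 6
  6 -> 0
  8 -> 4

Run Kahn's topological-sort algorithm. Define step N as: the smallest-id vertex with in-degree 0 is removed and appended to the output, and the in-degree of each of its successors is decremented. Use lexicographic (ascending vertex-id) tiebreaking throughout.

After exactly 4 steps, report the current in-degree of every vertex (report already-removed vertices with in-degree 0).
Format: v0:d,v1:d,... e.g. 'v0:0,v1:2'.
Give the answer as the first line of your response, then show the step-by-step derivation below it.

v0:0,v1:1,v2:0,v3:1,v4:1,v5:0,v6:0,v7:0,v8:0

step 1: output 2; order=[2]; indeg=(1,1,0,1,2,0,1,0,0)
step 2: output 5; order=[2,5]; indeg=(1,1,0,1,2,0,0,0,0)
step 3: output 6; order=[2,5,6]; indeg=(0,1,0,1,2,0,0,0,0)
step 4: output 0; order=[2,5,6,0]; indeg=(0,1,0,1,1,0,0,0,0)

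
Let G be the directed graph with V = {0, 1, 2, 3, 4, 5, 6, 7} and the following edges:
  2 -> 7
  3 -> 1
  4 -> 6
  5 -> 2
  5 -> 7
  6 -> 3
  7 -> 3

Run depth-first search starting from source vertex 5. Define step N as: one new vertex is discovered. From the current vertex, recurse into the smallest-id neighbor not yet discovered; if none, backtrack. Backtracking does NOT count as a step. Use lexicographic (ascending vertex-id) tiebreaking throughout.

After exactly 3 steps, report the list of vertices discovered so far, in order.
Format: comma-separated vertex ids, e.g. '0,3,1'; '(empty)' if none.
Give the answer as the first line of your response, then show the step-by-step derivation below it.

5,2,7

step 1: discover 5; path=5; order=5
step 2: discover 2; path=5>2; order=5,2
step 3: discover 7; path=5>2>7; order=5,2,7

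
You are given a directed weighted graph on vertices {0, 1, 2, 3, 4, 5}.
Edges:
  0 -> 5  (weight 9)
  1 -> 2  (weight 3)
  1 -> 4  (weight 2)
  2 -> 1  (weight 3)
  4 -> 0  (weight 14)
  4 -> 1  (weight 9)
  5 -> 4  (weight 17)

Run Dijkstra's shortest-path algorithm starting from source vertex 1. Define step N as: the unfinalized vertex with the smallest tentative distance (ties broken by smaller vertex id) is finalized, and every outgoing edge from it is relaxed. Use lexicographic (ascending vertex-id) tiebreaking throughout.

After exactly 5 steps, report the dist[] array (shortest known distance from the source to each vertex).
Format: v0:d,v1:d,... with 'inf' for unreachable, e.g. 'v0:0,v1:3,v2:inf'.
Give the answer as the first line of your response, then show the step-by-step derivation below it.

v0:16,v1:0,v2:3,v3:inf,v4:2,v5:25

step 1: dist = v0:inf,v1:0,v2:3,v3:inf,v4:2,v5:inf
step 2: dist = v0:16,v1:0,v2:3,v3:inf,v4:2,v5:inf
step 3: dist = v0:16,v1:0,v2:3,v3:inf,v4:2,v5:inf
step 4: dist = v0:16,v1:0,v2:3,v3:inf,v4:2,v5:25
step 5: dist = v0:16,v1:0,v2:3,v3:inf,v4:2,v5:25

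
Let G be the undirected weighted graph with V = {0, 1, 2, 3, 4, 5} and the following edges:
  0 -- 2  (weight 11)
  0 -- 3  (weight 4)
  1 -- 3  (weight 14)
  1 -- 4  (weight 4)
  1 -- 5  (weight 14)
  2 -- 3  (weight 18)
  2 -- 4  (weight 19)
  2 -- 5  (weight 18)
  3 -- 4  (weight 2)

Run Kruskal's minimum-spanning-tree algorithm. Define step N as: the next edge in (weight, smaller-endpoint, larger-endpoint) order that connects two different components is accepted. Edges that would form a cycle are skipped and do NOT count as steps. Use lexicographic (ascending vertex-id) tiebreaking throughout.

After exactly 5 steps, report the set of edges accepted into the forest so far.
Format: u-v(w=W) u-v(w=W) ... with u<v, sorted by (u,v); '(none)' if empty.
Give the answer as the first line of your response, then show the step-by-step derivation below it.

0-2(w=11) 0-3(w=4) 1-4(w=4) 1-5(w=14) 3-4(w=2)

step 1: add edge 3-4 (w=2); MST = {3-4(w=2)}
step 2: add edge 0-3 (w=4); MST = {0-3(w=4) 3-4(w=2)}
step 3: add edge 1-4 (w=4); MST = {0-3(w=4) 1-4(w=4) 3-4(w=2)}
step 4: add edge 0-2 (w=11); MST = {0-2(w=11) 0-3(w=4) 1-4(w=4) 3-4(w=2)}
step 5: add edge 1-5 (w=14); MST = {0-2(w=11) 0-3(w=4) 1-4(w=4) 1-5(w=14) 3-4(w=2)}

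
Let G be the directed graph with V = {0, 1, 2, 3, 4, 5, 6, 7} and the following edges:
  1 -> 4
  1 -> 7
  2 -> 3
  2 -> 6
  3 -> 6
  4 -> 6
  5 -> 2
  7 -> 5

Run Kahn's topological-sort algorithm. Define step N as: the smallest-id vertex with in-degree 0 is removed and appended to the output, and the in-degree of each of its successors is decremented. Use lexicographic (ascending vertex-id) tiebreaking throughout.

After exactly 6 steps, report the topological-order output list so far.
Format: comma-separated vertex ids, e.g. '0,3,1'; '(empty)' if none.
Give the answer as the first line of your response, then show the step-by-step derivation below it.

0,1,4,7,5,2

step 1: output 0; order=[0]; indeg=(0,0,1,1,1,1,3,1)
step 2: output 1; order=[0,1]; indeg=(0,0,1,1,0,1,3,0)
step 3: output 4; order=[0,1,4]; indeg=(0,0,1,1,0,1,2,0)
step 4: output 7; order=[0,1,4,7]; indeg=(0,0,1,1,0,0,2,0)
step 5: output 5; order=[0,1,4,7,5]; indeg=(0,0,0,1,0,0,2,0)
step 6: output 2; order=[0,1,4,7,5,2]; indeg=(0,0,0,0,0,0,1,0)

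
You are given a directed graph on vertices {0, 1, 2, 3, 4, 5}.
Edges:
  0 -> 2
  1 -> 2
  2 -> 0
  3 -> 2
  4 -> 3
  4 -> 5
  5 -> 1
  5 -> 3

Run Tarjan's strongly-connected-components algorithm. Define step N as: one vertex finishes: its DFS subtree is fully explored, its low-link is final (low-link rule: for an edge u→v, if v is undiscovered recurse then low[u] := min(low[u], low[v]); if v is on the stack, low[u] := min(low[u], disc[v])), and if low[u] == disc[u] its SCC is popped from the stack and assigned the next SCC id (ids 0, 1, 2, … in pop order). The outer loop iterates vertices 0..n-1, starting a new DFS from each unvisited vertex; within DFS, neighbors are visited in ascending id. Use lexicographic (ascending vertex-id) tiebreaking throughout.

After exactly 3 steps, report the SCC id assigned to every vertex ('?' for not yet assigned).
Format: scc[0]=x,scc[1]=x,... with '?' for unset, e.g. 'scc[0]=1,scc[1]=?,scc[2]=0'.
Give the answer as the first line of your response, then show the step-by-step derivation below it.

scc[0]=0,scc[1]=1,scc[2]=0,scc[3]=?,scc[4]=?,scc[5]=?

step 1: low=(low[0]=0,low[1]=?,low[2]=0,low[3]=?,low[4]=?,low[5]=?); scc=(scc[0]=?,scc[1]=?,scc[2]=?,scc[3]=?,scc[4]=?,scc[5]=?)
step 2: low=(low[0]=0,low[1]=?,low[2]=0,low[3]=?,low[4]=?,low[5]=?); scc=(scc[0]=0,scc[1]=?,scc[2]=0,scc[3]=?,scc[4]=?,scc[5]=?)
step 3: low=(low[0]=0,low[1]=2,low[2]=0,low[3]=?,low[4]=?,low[5]=?); scc=(scc[0]=0,scc[1]=1,scc[2]=0,scc[3]=?,scc[4]=?,scc[5]=?)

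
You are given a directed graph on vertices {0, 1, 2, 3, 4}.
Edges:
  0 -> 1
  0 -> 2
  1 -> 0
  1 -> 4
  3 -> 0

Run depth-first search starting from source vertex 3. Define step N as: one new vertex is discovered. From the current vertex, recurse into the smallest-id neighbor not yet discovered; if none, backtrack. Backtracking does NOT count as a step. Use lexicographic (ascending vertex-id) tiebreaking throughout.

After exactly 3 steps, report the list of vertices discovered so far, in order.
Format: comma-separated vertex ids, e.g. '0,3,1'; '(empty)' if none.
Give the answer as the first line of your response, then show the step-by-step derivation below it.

3,0,1

step 1: discover 3; path=3; order=3
step 2: discover 0; path=3>0; order=3,0
step 3: discover 1; path=3>0>1; order=3,0,1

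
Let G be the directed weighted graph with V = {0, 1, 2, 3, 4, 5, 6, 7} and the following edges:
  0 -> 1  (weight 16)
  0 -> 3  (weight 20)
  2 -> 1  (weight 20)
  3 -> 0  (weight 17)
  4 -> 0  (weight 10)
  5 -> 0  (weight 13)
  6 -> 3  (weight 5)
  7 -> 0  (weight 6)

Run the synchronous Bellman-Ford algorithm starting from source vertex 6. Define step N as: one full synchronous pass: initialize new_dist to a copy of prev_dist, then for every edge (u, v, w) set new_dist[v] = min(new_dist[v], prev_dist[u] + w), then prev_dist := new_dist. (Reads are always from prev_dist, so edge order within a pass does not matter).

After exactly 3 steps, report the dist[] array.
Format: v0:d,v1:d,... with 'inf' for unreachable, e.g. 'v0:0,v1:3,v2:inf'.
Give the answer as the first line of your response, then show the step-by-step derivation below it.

v0:22,v1:38,v2:inf,v3:5,v4:inf,v5:inf,v6:0,v7:inf

step 1: dist = v0:inf,v1:inf,v2:inf,v3:5,v4:inf,v5:inf,v6:0,v7:inf
step 2: dist = v0:22,v1:inf,v2:inf,v3:5,v4:inf,v5:inf,v6:0,v7:inf
step 3: dist = v0:22,v1:38,v2:inf,v3:5,v4:inf,v5:inf,v6:0,v7:inf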